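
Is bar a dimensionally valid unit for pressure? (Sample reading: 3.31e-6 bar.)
Yes

pressure has SI base units: kg / (m * s^2)
bar reduces to the same SI base units, so it is a valid unit for pressure.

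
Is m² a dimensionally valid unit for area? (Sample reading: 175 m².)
Yes

area has SI base units: m^2
m² reduces to the same SI base units, so it is a valid unit for area.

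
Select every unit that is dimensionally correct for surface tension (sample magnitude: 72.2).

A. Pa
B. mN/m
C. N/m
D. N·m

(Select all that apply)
B, C

surface tension has SI base units: kg / s^2

Checking each option against kg / s^2:
  A. Pa: ✗ does not match
  B. mN/m: ✓ matches
  C. N/m: ✓ matches
  D. N·m: ✗ does not match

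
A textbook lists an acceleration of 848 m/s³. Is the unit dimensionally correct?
No

acceleration has SI base units: m / s^2
m/s³ does NOT reduce to m / s^2; a valid unit for acceleration would be e.g. m/s².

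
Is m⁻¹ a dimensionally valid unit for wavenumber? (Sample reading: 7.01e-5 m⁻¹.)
Yes

wavenumber has SI base units: 1 / m
m⁻¹ reduces to the same SI base units, so it is a valid unit for wavenumber.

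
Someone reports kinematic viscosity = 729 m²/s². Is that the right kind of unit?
No

kinematic viscosity has SI base units: m^2 / s
m²/s² does NOT reduce to m^2 / s; a valid unit for kinematic viscosity would be e.g. m²/s.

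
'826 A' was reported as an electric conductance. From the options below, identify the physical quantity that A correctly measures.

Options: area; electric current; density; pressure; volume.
electric current

electric conductance should have units dimensionally equivalent to A^2 * s^3 / (kg * m^2) (e.g. S).
The given unit 'A' reduces to A. Of the listed options, that is the dimensionality of electric current.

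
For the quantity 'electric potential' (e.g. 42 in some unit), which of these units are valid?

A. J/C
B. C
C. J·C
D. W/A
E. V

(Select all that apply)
A, D, E

electric potential has SI base units: kg * m^2 / (A * s^3)

Checking each option against kg * m^2 / (A * s^3):
  A. J/C: ✓ matches
  B. C: ✗ does not match
  C. J·C: ✗ does not match
  D. W/A: ✓ matches
  E. V: ✓ matches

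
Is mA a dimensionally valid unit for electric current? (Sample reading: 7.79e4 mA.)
Yes

electric current has SI base units: A
mA reduces to the same SI base units, so it is a valid unit for electric current.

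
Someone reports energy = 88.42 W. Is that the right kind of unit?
No

energy has SI base units: kg * m^2 / s^2
W does NOT reduce to kg * m^2 / s^2; a valid unit for energy would be e.g. J.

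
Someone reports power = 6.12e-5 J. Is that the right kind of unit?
No

power has SI base units: kg * m^2 / s^3
J does NOT reduce to kg * m^2 / s^3; a valid unit for power would be e.g. W.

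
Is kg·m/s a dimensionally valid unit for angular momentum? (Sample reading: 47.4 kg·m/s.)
No

angular momentum has SI base units: kg * m^2 / s
kg·m/s does NOT reduce to kg * m^2 / s; a valid unit for angular momentum would be e.g. kg·m²/s.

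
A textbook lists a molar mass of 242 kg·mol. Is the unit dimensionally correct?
No

molar mass has SI base units: kg / mol
kg·mol does NOT reduce to kg / mol; a valid unit for molar mass would be e.g. kg/mol.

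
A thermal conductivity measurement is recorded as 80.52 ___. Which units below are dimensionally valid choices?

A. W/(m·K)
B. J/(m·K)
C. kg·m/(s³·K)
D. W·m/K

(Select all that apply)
A, C

thermal conductivity has SI base units: kg * m / (s^3 * K)

Checking each option against kg * m / (s^3 * K):
  A. W/(m·K): ✓ matches
  B. J/(m·K): ✗ does not match
  C. kg·m/(s³·K): ✓ matches
  D. W·m/K: ✗ does not match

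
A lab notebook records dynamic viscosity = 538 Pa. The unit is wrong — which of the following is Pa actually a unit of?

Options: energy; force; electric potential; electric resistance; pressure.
pressure

dynamic viscosity should have units dimensionally equivalent to kg / (m * s) (e.g. Pa·s).
The given unit 'Pa' reduces to kg / (m * s^2). Of the listed options, that is the dimensionality of pressure.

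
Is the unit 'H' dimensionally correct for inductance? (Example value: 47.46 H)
Yes

inductance has SI base units: kg * m^2 / (A^2 * s^2)
H reduces to the same SI base units, so it is a valid unit for inductance.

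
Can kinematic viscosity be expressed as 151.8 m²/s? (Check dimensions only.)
Yes

kinematic viscosity has SI base units: m^2 / s
m²/s reduces to the same SI base units, so it is a valid unit for kinematic viscosity.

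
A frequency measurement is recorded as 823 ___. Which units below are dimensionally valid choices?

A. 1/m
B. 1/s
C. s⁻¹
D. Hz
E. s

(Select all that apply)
B, C, D

frequency has SI base units: 1 / s

Checking each option against 1 / s:
  A. 1/m: ✗ does not match
  B. 1/s: ✓ matches
  C. s⁻¹: ✓ matches
  D. Hz: ✓ matches
  E. s: ✗ does not match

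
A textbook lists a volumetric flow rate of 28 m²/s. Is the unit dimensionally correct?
No

volumetric flow rate has SI base units: m^3 / s
m²/s does NOT reduce to m^3 / s; a valid unit for volumetric flow rate would be e.g. m³/s.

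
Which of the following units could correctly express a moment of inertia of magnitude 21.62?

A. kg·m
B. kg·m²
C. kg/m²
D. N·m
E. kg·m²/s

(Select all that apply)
B

moment of inertia has SI base units: kg * m^2

Checking each option against kg * m^2:
  A. kg·m: ✗ does not match
  B. kg·m²: ✓ matches
  C. kg/m²: ✗ does not match
  D. N·m: ✗ does not match
  E. kg·m²/s: ✗ does not match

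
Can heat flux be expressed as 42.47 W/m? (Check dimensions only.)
No

heat flux has SI base units: kg / s^3
W/m does NOT reduce to kg / s^3; a valid unit for heat flux would be e.g. W/m².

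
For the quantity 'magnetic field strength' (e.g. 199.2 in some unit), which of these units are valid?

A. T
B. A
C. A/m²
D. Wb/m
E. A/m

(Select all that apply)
E

magnetic field strength has SI base units: A / m

Checking each option against A / m:
  A. T: ✗ does not match
  B. A: ✗ does not match
  C. A/m²: ✗ does not match
  D. Wb/m: ✗ does not match
  E. A/m: ✓ matches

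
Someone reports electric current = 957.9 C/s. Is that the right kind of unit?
Yes

electric current has SI base units: A
C/s reduces to the same SI base units, so it is a valid unit for electric current.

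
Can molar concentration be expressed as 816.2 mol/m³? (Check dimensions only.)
Yes

molar concentration has SI base units: mol / m^3
mol/m³ reduces to the same SI base units, so it is a valid unit for molar concentration.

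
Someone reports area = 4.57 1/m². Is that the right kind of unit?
No

area has SI base units: m^2
1/m² does NOT reduce to m^2; a valid unit for area would be e.g. m².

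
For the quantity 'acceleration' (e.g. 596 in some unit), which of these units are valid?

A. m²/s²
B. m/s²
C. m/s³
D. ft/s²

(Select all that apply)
B, D

acceleration has SI base units: m / s^2

Checking each option against m / s^2:
  A. m²/s²: ✗ does not match
  B. m/s²: ✓ matches
  C. m/s³: ✗ does not match
  D. ft/s²: ✓ matches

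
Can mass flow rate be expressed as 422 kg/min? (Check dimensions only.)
Yes

mass flow rate has SI base units: kg / s
kg/min reduces to the same SI base units, so it is a valid unit for mass flow rate.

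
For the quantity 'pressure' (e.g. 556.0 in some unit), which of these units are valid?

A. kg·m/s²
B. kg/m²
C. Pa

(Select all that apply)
C

pressure has SI base units: kg / (m * s^2)

Checking each option against kg / (m * s^2):
  A. kg·m/s²: ✗ does not match
  B. kg/m²: ✗ does not match
  C. Pa: ✓ matches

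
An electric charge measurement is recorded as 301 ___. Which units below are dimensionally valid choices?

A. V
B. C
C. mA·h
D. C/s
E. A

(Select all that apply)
B, C

electric charge has SI base units: A * s

Checking each option against A * s:
  A. V: ✗ does not match
  B. C: ✓ matches
  C. mA·h: ✓ matches
  D. C/s: ✗ does not match
  E. A: ✗ does not match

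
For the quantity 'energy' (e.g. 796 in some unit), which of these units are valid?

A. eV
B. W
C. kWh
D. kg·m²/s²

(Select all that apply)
A, C, D

energy has SI base units: kg * m^2 / s^2

Checking each option against kg * m^2 / s^2:
  A. eV: ✓ matches
  B. W: ✗ does not match
  C. kWh: ✓ matches
  D. kg·m²/s²: ✓ matches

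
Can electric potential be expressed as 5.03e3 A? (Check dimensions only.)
No

electric potential has SI base units: kg * m^2 / (A * s^3)
A does NOT reduce to kg * m^2 / (A * s^3); a valid unit for electric potential would be e.g. V.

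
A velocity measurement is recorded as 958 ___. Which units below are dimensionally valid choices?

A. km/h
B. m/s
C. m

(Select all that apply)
A, B

velocity has SI base units: m / s

Checking each option against m / s:
  A. km/h: ✓ matches
  B. m/s: ✓ matches
  C. m: ✗ does not match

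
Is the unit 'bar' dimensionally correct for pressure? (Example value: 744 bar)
Yes

pressure has SI base units: kg / (m * s^2)
bar reduces to the same SI base units, so it is a valid unit for pressure.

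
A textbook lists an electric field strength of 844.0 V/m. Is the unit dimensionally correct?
Yes

electric field strength has SI base units: kg * m / (A * s^3)
V/m reduces to the same SI base units, so it is a valid unit for electric field strength.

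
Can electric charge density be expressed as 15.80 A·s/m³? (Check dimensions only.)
Yes

electric charge density has SI base units: A * s / m^3
A·s/m³ reduces to the same SI base units, so it is a valid unit for electric charge density.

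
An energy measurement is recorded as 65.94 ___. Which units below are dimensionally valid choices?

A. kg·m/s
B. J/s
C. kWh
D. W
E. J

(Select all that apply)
C, E

energy has SI base units: kg * m^2 / s^2

Checking each option against kg * m^2 / s^2:
  A. kg·m/s: ✗ does not match
  B. J/s: ✗ does not match
  C. kWh: ✓ matches
  D. W: ✗ does not match
  E. J: ✓ matches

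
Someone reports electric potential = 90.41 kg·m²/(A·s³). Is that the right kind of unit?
Yes

electric potential has SI base units: kg * m^2 / (A * s^3)
kg·m²/(A·s³) reduces to the same SI base units, so it is a valid unit for electric potential.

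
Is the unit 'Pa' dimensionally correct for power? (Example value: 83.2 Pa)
No

power has SI base units: kg * m^2 / s^3
Pa does NOT reduce to kg * m^2 / s^3; a valid unit for power would be e.g. W.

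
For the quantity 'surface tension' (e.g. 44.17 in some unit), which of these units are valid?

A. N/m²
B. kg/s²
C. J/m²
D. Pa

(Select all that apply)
B, C

surface tension has SI base units: kg / s^2

Checking each option against kg / s^2:
  A. N/m²: ✗ does not match
  B. kg/s²: ✓ matches
  C. J/m²: ✓ matches
  D. Pa: ✗ does not match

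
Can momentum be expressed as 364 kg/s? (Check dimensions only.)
No

momentum has SI base units: kg * m / s
kg/s does NOT reduce to kg * m / s; a valid unit for momentum would be e.g. kg·m/s.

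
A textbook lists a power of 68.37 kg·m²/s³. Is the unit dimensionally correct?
Yes

power has SI base units: kg * m^2 / s^3
kg·m²/s³ reduces to the same SI base units, so it is a valid unit for power.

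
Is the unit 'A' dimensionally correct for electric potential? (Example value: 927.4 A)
No

electric potential has SI base units: kg * m^2 / (A * s^3)
A does NOT reduce to kg * m^2 / (A * s^3); a valid unit for electric potential would be e.g. V.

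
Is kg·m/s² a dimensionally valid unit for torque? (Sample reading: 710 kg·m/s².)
No

torque has SI base units: kg * m^2 / s^2
kg·m/s² does NOT reduce to kg * m^2 / s^2; a valid unit for torque would be e.g. N·m.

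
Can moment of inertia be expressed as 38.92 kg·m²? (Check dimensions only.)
Yes

moment of inertia has SI base units: kg * m^2
kg·m² reduces to the same SI base units, so it is a valid unit for moment of inertia.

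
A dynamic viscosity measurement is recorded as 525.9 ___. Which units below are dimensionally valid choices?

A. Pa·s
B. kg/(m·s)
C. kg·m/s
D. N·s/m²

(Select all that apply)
A, B, D

dynamic viscosity has SI base units: kg / (m * s)

Checking each option against kg / (m * s):
  A. Pa·s: ✓ matches
  B. kg/(m·s): ✓ matches
  C. kg·m/s: ✗ does not match
  D. N·s/m²: ✓ matches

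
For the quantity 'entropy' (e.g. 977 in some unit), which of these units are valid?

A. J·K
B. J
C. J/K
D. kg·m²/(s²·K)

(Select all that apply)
C, D

entropy has SI base units: kg * m^2 / (s^2 * K)

Checking each option against kg * m^2 / (s^2 * K):
  A. J·K: ✗ does not match
  B. J: ✗ does not match
  C. J/K: ✓ matches
  D. kg·m²/(s²·K): ✓ matches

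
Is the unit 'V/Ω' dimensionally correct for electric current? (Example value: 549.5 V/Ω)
Yes

electric current has SI base units: A
V/Ω reduces to the same SI base units, so it is a valid unit for electric current.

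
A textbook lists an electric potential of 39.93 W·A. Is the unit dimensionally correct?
No

electric potential has SI base units: kg * m^2 / (A * s^3)
W·A does NOT reduce to kg * m^2 / (A * s^3); a valid unit for electric potential would be e.g. V.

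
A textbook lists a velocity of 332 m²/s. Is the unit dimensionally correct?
No

velocity has SI base units: m / s
m²/s does NOT reduce to m / s; a valid unit for velocity would be e.g. m/s.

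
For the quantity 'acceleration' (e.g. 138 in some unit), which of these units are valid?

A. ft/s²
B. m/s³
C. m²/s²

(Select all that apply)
A

acceleration has SI base units: m / s^2

Checking each option against m / s^2:
  A. ft/s²: ✓ matches
  B. m/s³: ✗ does not match
  C. m²/s²: ✗ does not match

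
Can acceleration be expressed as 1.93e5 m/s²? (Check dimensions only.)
Yes

acceleration has SI base units: m / s^2
m/s² reduces to the same SI base units, so it is a valid unit for acceleration.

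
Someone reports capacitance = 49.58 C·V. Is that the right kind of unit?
No

capacitance has SI base units: A^2 * s^4 / (kg * m^2)
C·V does NOT reduce to A^2 * s^4 / (kg * m^2); a valid unit for capacitance would be e.g. F.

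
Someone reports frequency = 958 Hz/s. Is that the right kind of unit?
No

frequency has SI base units: 1 / s
Hz/s does NOT reduce to 1 / s; a valid unit for frequency would be e.g. Hz.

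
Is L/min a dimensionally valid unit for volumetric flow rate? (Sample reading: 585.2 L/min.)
Yes

volumetric flow rate has SI base units: m^3 / s
L/min reduces to the same SI base units, so it is a valid unit for volumetric flow rate.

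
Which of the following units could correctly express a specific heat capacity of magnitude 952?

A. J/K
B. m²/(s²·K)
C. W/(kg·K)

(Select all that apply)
B

specific heat capacity has SI base units: m^2 / (s^2 * K)

Checking each option against m^2 / (s^2 * K):
  A. J/K: ✗ does not match
  B. m²/(s²·K): ✓ matches
  C. W/(kg·K): ✗ does not match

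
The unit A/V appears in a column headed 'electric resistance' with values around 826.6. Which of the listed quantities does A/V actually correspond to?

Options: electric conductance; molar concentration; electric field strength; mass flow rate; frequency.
electric conductance

electric resistance should have units dimensionally equivalent to kg * m^2 / (A^2 * s^3) (e.g. Ω).
The given unit 'A/V' reduces to A^2 * s^3 / (kg * m^2). Of the listed options, that is the dimensionality of electric conductance.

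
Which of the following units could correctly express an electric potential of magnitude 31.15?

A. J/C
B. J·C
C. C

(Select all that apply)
A

electric potential has SI base units: kg * m^2 / (A * s^3)

Checking each option against kg * m^2 / (A * s^3):
  A. J/C: ✓ matches
  B. J·C: ✗ does not match
  C. C: ✗ does not match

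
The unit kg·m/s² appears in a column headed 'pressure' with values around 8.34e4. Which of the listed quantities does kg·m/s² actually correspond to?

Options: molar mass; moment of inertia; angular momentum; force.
force

pressure should have units dimensionally equivalent to kg / (m * s^2) (e.g. Pa).
The given unit 'kg·m/s²' reduces to kg * m / s^2. Of the listed options, that is the dimensionality of force.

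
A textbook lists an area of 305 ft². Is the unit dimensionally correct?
Yes

area has SI base units: m^2
ft² reduces to the same SI base units, so it is a valid unit for area.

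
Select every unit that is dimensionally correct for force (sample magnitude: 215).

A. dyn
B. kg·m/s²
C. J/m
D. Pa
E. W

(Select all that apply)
A, B, C

force has SI base units: kg * m / s^2

Checking each option against kg * m / s^2:
  A. dyn: ✓ matches
  B. kg·m/s²: ✓ matches
  C. J/m: ✓ matches
  D. Pa: ✗ does not match
  E. W: ✗ does not match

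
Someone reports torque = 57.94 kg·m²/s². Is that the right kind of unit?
Yes

torque has SI base units: kg * m^2 / s^2
kg·m²/s² reduces to the same SI base units, so it is a valid unit for torque.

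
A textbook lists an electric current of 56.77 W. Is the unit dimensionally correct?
No

electric current has SI base units: A
W does NOT reduce to A; a valid unit for electric current would be e.g. A.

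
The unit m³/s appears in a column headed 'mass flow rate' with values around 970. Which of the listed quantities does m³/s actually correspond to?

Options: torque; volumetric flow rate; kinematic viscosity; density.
volumetric flow rate

mass flow rate should have units dimensionally equivalent to kg / s (e.g. kg/s).
The given unit 'm³/s' reduces to m^3 / s. Of the listed options, that is the dimensionality of volumetric flow rate.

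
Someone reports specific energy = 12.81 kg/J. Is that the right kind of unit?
No

specific energy has SI base units: m^2 / s^2
kg/J does NOT reduce to m^2 / s^2; a valid unit for specific energy would be e.g. J/kg.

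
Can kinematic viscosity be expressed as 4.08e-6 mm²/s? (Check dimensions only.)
Yes

kinematic viscosity has SI base units: m^2 / s
mm²/s reduces to the same SI base units, so it is a valid unit for kinematic viscosity.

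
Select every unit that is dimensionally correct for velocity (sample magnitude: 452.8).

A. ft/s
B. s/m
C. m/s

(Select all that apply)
A, C

velocity has SI base units: m / s

Checking each option against m / s:
  A. ft/s: ✓ matches
  B. s/m: ✗ does not match
  C. m/s: ✓ matches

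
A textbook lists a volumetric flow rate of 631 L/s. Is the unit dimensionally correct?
Yes

volumetric flow rate has SI base units: m^3 / s
L/s reduces to the same SI base units, so it is a valid unit for volumetric flow rate.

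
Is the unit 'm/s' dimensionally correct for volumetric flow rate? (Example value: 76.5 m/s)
No

volumetric flow rate has SI base units: m^3 / s
m/s does NOT reduce to m^3 / s; a valid unit for volumetric flow rate would be e.g. m³/s.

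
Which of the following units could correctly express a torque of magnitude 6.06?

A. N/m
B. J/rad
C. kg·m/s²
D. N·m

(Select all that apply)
B, D

torque has SI base units: kg * m^2 / s^2

Checking each option against kg * m^2 / s^2:
  A. N/m: ✗ does not match
  B. J/rad: ✓ matches
  C. kg·m/s²: ✗ does not match
  D. N·m: ✓ matches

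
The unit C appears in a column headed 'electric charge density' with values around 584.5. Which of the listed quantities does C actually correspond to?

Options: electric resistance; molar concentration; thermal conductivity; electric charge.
electric charge

electric charge density should have units dimensionally equivalent to A * s / m^3 (e.g. C/m³).
The given unit 'C' reduces to A * s. Of the listed options, that is the dimensionality of electric charge.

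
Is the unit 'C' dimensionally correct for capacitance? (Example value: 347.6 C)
No

capacitance has SI base units: A^2 * s^4 / (kg * m^2)
C does NOT reduce to A^2 * s^4 / (kg * m^2); a valid unit for capacitance would be e.g. F.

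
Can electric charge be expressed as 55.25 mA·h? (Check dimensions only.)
Yes

electric charge has SI base units: A * s
mA·h reduces to the same SI base units, so it is a valid unit for electric charge.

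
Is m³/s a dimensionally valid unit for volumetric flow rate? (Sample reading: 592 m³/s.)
Yes

volumetric flow rate has SI base units: m^3 / s
m³/s reduces to the same SI base units, so it is a valid unit for volumetric flow rate.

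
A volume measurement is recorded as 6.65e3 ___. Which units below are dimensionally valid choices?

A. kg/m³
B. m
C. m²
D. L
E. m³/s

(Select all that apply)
D

volume has SI base units: m^3

Checking each option against m^3:
  A. kg/m³: ✗ does not match
  B. m: ✗ does not match
  C. m²: ✗ does not match
  D. L: ✓ matches
  E. m³/s: ✗ does not match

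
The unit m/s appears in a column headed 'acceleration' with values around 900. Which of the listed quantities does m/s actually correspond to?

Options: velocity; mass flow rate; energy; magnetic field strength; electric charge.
velocity

acceleration should have units dimensionally equivalent to m / s^2 (e.g. m/s²).
The given unit 'm/s' reduces to m / s. Of the listed options, that is the dimensionality of velocity.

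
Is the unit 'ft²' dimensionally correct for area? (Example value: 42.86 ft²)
Yes

area has SI base units: m^2
ft² reduces to the same SI base units, so it is a valid unit for area.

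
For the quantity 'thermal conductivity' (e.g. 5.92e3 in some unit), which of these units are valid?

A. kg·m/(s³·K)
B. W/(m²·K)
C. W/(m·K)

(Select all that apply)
A, C

thermal conductivity has SI base units: kg * m / (s^3 * K)

Checking each option against kg * m / (s^3 * K):
  A. kg·m/(s³·K): ✓ matches
  B. W/(m²·K): ✗ does not match
  C. W/(m·K): ✓ matches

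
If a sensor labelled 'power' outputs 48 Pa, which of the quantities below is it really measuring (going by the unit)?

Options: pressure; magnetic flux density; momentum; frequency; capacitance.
pressure

power should have units dimensionally equivalent to kg * m^2 / s^3 (e.g. W).
The given unit 'Pa' reduces to kg / (m * s^2). Of the listed options, that is the dimensionality of pressure.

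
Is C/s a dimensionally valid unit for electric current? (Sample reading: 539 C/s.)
Yes

electric current has SI base units: A
C/s reduces to the same SI base units, so it is a valid unit for electric current.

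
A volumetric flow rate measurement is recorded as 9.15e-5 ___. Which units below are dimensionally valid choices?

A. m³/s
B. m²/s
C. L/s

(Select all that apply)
A, C

volumetric flow rate has SI base units: m^3 / s

Checking each option against m^3 / s:
  A. m³/s: ✓ matches
  B. m²/s: ✗ does not match
  C. L/s: ✓ matches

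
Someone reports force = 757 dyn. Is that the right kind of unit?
Yes

force has SI base units: kg * m / s^2
dyn reduces to the same SI base units, so it is a valid unit for force.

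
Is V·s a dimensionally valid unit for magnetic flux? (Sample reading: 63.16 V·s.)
Yes

magnetic flux has SI base units: kg * m^2 / (A * s^2)
V·s reduces to the same SI base units, so it is a valid unit for magnetic flux.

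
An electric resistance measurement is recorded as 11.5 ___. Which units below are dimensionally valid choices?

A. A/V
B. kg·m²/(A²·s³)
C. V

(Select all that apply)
B

electric resistance has SI base units: kg * m^2 / (A^2 * s^3)

Checking each option against kg * m^2 / (A^2 * s^3):
  A. A/V: ✗ does not match
  B. kg·m²/(A²·s³): ✓ matches
  C. V: ✗ does not match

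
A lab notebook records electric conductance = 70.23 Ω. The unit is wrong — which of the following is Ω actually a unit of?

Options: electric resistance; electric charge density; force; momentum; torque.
electric resistance

electric conductance should have units dimensionally equivalent to A^2 * s^3 / (kg * m^2) (e.g. S).
The given unit 'Ω' reduces to kg * m^2 / (A^2 * s^3). Of the listed options, that is the dimensionality of electric resistance.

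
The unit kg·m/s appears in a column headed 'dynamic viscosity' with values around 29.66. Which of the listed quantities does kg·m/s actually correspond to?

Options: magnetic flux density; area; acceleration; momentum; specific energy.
momentum

dynamic viscosity should have units dimensionally equivalent to kg / (m * s) (e.g. Pa·s).
The given unit 'kg·m/s' reduces to kg * m / s. Of the listed options, that is the dimensionality of momentum.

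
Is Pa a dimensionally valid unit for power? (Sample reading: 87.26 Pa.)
No

power has SI base units: kg * m^2 / s^3
Pa does NOT reduce to kg * m^2 / s^3; a valid unit for power would be e.g. W.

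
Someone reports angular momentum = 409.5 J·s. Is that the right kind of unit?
Yes

angular momentum has SI base units: kg * m^2 / s
J·s reduces to the same SI base units, so it is a valid unit for angular momentum.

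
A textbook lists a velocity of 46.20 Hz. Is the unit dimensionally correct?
No

velocity has SI base units: m / s
Hz does NOT reduce to m / s; a valid unit for velocity would be e.g. m/s.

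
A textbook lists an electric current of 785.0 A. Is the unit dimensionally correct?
Yes

electric current has SI base units: A
A reduces to the same SI base units, so it is a valid unit for electric current.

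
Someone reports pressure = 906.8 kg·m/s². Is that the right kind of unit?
No

pressure has SI base units: kg / (m * s^2)
kg·m/s² does NOT reduce to kg / (m * s^2); a valid unit for pressure would be e.g. Pa.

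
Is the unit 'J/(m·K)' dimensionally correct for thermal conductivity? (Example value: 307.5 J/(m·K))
No

thermal conductivity has SI base units: kg * m / (s^3 * K)
J/(m·K) does NOT reduce to kg * m / (s^3 * K); a valid unit for thermal conductivity would be e.g. W/(m·K).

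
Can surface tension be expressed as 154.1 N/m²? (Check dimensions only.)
No

surface tension has SI base units: kg / s^2
N/m² does NOT reduce to kg / s^2; a valid unit for surface tension would be e.g. N/m.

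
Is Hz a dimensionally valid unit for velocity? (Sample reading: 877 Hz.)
No

velocity has SI base units: m / s
Hz does NOT reduce to m / s; a valid unit for velocity would be e.g. m/s.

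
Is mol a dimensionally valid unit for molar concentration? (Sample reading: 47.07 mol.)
No

molar concentration has SI base units: mol / m^3
mol does NOT reduce to mol / m^3; a valid unit for molar concentration would be e.g. mol/m³.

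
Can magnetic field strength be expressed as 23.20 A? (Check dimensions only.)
No

magnetic field strength has SI base units: A / m
A does NOT reduce to A / m; a valid unit for magnetic field strength would be e.g. A/m.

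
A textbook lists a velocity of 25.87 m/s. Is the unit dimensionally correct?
Yes

velocity has SI base units: m / s
m/s reduces to the same SI base units, so it is a valid unit for velocity.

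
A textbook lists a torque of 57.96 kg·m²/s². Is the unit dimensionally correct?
Yes

torque has SI base units: kg * m^2 / s^2
kg·m²/s² reduces to the same SI base units, so it is a valid unit for torque.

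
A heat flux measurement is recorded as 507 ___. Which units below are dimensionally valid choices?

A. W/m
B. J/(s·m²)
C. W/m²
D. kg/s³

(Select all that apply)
B, C, D

heat flux has SI base units: kg / s^3

Checking each option against kg / s^3:
  A. W/m: ✗ does not match
  B. J/(s·m²): ✓ matches
  C. W/m²: ✓ matches
  D. kg/s³: ✓ matches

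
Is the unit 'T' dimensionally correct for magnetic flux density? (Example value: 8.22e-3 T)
Yes

magnetic flux density has SI base units: kg / (A * s^2)
T reduces to the same SI base units, so it is a valid unit for magnetic flux density.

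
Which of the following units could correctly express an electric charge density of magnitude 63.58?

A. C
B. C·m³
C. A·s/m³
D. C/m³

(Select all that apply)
C, D

electric charge density has SI base units: A * s / m^3

Checking each option against A * s / m^3:
  A. C: ✗ does not match
  B. C·m³: ✗ does not match
  C. A·s/m³: ✓ matches
  D. C/m³: ✓ matches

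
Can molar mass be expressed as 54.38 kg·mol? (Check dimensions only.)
No

molar mass has SI base units: kg / mol
kg·mol does NOT reduce to kg / mol; a valid unit for molar mass would be e.g. kg/mol.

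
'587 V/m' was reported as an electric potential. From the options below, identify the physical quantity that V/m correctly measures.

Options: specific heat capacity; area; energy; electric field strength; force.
electric field strength

electric potential should have units dimensionally equivalent to kg * m^2 / (A * s^3) (e.g. V).
The given unit 'V/m' reduces to kg * m / (A * s^3). Of the listed options, that is the dimensionality of electric field strength.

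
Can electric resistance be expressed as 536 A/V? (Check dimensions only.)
No

electric resistance has SI base units: kg * m^2 / (A^2 * s^3)
A/V does NOT reduce to kg * m^2 / (A^2 * s^3); a valid unit for electric resistance would be e.g. Ω.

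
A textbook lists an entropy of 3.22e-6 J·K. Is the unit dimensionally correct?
No

entropy has SI base units: kg * m^2 / (s^2 * K)
J·K does NOT reduce to kg * m^2 / (s^2 * K); a valid unit for entropy would be e.g. J/K.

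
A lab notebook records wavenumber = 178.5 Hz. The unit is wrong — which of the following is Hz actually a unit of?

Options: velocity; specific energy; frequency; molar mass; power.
frequency

wavenumber should have units dimensionally equivalent to 1 / m (e.g. 1/m).
The given unit 'Hz' reduces to 1 / s. Of the listed options, that is the dimensionality of frequency.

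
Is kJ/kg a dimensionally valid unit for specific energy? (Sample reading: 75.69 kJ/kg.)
Yes

specific energy has SI base units: m^2 / s^2
kJ/kg reduces to the same SI base units, so it is a valid unit for specific energy.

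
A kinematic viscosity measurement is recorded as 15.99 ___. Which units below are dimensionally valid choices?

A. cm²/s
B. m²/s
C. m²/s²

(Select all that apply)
A, B

kinematic viscosity has SI base units: m^2 / s

Checking each option against m^2 / s:
  A. cm²/s: ✓ matches
  B. m²/s: ✓ matches
  C. m²/s²: ✗ does not match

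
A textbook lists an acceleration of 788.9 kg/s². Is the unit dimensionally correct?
No

acceleration has SI base units: m / s^2
kg/s² does NOT reduce to m / s^2; a valid unit for acceleration would be e.g. m/s².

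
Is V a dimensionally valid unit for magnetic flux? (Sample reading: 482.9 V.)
No

magnetic flux has SI base units: kg * m^2 / (A * s^2)
V does NOT reduce to kg * m^2 / (A * s^2); a valid unit for magnetic flux would be e.g. Wb.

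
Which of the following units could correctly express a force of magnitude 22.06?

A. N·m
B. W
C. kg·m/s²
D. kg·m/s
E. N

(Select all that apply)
C, E

force has SI base units: kg * m / s^2

Checking each option against kg * m / s^2:
  A. N·m: ✗ does not match
  B. W: ✗ does not match
  C. kg·m/s²: ✓ matches
  D. kg·m/s: ✗ does not match
  E. N: ✓ matches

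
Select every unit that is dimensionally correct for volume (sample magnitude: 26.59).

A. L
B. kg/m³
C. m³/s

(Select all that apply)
A

volume has SI base units: m^3

Checking each option against m^3:
  A. L: ✓ matches
  B. kg/m³: ✗ does not match
  C. m³/s: ✗ does not match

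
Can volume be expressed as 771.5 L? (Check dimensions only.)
Yes

volume has SI base units: m^3
L reduces to the same SI base units, so it is a valid unit for volume.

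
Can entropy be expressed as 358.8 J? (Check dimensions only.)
No

entropy has SI base units: kg * m^2 / (s^2 * K)
J does NOT reduce to kg * m^2 / (s^2 * K); a valid unit for entropy would be e.g. J/K.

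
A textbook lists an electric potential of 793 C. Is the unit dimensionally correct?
No

electric potential has SI base units: kg * m^2 / (A * s^3)
C does NOT reduce to kg * m^2 / (A * s^3); a valid unit for electric potential would be e.g. V.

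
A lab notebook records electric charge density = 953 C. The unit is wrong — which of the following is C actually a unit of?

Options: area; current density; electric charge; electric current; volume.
electric charge

electric charge density should have units dimensionally equivalent to A * s / m^3 (e.g. C/m³).
The given unit 'C' reduces to A * s. Of the listed options, that is the dimensionality of electric charge.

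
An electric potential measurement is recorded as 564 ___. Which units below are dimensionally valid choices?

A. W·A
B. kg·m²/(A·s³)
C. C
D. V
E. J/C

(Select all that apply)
B, D, E

electric potential has SI base units: kg * m^2 / (A * s^3)

Checking each option against kg * m^2 / (A * s^3):
  A. W·A: ✗ does not match
  B. kg·m²/(A·s³): ✓ matches
  C. C: ✗ does not match
  D. V: ✓ matches
  E. J/C: ✓ matches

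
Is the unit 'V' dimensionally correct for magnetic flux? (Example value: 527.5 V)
No

magnetic flux has SI base units: kg * m^2 / (A * s^2)
V does NOT reduce to kg * m^2 / (A * s^2); a valid unit for magnetic flux would be e.g. Wb.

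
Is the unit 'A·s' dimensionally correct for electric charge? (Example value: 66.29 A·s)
Yes

electric charge has SI base units: A * s
A·s reduces to the same SI base units, so it is a valid unit for electric charge.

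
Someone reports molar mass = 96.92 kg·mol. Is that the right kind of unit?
No

molar mass has SI base units: kg / mol
kg·mol does NOT reduce to kg / mol; a valid unit for molar mass would be e.g. kg/mol.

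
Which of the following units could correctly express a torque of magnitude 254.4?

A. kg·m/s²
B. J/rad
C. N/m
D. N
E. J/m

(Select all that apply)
B

torque has SI base units: kg * m^2 / s^2

Checking each option against kg * m^2 / s^2:
  A. kg·m/s²: ✗ does not match
  B. J/rad: ✓ matches
  C. N/m: ✗ does not match
  D. N: ✗ does not match
  E. J/m: ✗ does not match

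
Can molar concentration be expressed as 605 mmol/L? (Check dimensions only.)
Yes

molar concentration has SI base units: mol / m^3
mmol/L reduces to the same SI base units, so it is a valid unit for molar concentration.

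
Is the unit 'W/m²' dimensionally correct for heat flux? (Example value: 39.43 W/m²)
Yes

heat flux has SI base units: kg / s^3
W/m² reduces to the same SI base units, so it is a valid unit for heat flux.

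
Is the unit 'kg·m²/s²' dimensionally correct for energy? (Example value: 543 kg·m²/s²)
Yes

energy has SI base units: kg * m^2 / s^2
kg·m²/s² reduces to the same SI base units, so it is a valid unit for energy.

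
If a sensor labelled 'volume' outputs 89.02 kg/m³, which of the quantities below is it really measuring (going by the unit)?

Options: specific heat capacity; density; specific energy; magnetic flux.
density

volume should have units dimensionally equivalent to m^3 (e.g. m³).
The given unit 'kg/m³' reduces to kg / m^3. Of the listed options, that is the dimensionality of density.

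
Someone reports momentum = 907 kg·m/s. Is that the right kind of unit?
Yes

momentum has SI base units: kg * m / s
kg·m/s reduces to the same SI base units, so it is a valid unit for momentum.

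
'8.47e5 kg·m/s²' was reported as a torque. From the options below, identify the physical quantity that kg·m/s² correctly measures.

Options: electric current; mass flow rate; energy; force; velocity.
force

torque should have units dimensionally equivalent to kg * m^2 / s^2 (e.g. N·m).
The given unit 'kg·m/s²' reduces to kg * m / s^2. Of the listed options, that is the dimensionality of force.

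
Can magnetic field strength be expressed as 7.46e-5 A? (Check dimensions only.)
No

magnetic field strength has SI base units: A / m
A does NOT reduce to A / m; a valid unit for magnetic field strength would be e.g. A/m.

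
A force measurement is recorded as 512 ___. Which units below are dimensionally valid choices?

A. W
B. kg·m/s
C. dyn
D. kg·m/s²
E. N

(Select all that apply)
C, D, E

force has SI base units: kg * m / s^2

Checking each option against kg * m / s^2:
  A. W: ✗ does not match
  B. kg·m/s: ✗ does not match
  C. dyn: ✓ matches
  D. kg·m/s²: ✓ matches
  E. N: ✓ matches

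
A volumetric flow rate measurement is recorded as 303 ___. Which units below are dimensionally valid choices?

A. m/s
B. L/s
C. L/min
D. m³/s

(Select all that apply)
B, C, D

volumetric flow rate has SI base units: m^3 / s

Checking each option against m^3 / s:
  A. m/s: ✗ does not match
  B. L/s: ✓ matches
  C. L/min: ✓ matches
  D. m³/s: ✓ matches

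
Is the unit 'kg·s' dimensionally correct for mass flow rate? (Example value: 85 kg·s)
No

mass flow rate has SI base units: kg / s
kg·s does NOT reduce to kg / s; a valid unit for mass flow rate would be e.g. kg/s.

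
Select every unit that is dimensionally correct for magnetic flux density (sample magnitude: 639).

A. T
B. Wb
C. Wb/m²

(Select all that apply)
A, C

magnetic flux density has SI base units: kg / (A * s^2)

Checking each option against kg / (A * s^2):
  A. T: ✓ matches
  B. Wb: ✗ does not match
  C. Wb/m²: ✓ matches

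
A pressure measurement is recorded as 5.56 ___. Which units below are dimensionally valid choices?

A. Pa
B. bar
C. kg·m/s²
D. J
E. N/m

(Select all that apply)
A, B

pressure has SI base units: kg / (m * s^2)

Checking each option against kg / (m * s^2):
  A. Pa: ✓ matches
  B. bar: ✓ matches
  C. kg·m/s²: ✗ does not match
  D. J: ✗ does not match
  E. N/m: ✗ does not match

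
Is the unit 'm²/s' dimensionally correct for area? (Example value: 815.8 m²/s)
No

area has SI base units: m^2
m²/s does NOT reduce to m^2; a valid unit for area would be e.g. m².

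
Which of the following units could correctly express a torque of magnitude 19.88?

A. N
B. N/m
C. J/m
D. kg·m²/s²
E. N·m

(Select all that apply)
D, E

torque has SI base units: kg * m^2 / s^2

Checking each option against kg * m^2 / s^2:
  A. N: ✗ does not match
  B. N/m: ✗ does not match
  C. J/m: ✗ does not match
  D. kg·m²/s²: ✓ matches
  E. N·m: ✓ matches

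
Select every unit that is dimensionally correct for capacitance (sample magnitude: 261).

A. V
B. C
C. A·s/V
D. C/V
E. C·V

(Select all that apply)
C, D

capacitance has SI base units: A^2 * s^4 / (kg * m^2)

Checking each option against A^2 * s^4 / (kg * m^2):
  A. V: ✗ does not match
  B. C: ✗ does not match
  C. A·s/V: ✓ matches
  D. C/V: ✓ matches
  E. C·V: ✗ does not match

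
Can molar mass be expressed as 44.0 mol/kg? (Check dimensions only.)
No

molar mass has SI base units: kg / mol
mol/kg does NOT reduce to kg / mol; a valid unit for molar mass would be e.g. kg/mol.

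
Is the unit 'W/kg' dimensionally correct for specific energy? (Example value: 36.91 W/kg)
No

specific energy has SI base units: m^2 / s^2
W/kg does NOT reduce to m^2 / s^2; a valid unit for specific energy would be e.g. J/kg.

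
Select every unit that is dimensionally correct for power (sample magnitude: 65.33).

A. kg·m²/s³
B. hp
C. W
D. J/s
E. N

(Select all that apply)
A, B, C, D

power has SI base units: kg * m^2 / s^3

Checking each option against kg * m^2 / s^3:
  A. kg·m²/s³: ✓ matches
  B. hp: ✓ matches
  C. W: ✓ matches
  D. J/s: ✓ matches
  E. N: ✗ does not match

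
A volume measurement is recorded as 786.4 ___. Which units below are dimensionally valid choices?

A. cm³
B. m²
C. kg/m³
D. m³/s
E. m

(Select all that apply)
A

volume has SI base units: m^3

Checking each option against m^3:
  A. cm³: ✓ matches
  B. m²: ✗ does not match
  C. kg/m³: ✗ does not match
  D. m³/s: ✗ does not match
  E. m: ✗ does not match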